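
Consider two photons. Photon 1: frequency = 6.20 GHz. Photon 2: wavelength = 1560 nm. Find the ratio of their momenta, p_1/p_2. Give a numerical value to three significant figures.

3.23 × 10^-5

p_1 = 1.370 × 10^-32 kg·m/s (from frequency = 6.20 GHz, via p = hf/c).
p_2 = 4.247 × 10^-28 kg·m/s (from wavelength = 1560 nm, via p = h/λ).
Ratio = 1.370 × 10^-32 / 4.247 × 10^-28 = 3.23 × 10^-5.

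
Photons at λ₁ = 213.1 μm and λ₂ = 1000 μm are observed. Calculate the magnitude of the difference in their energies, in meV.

4.58 meV

Using E = hc/λ: E₁ = 9.3217·10^-22 J, E₂ = 1.9864·10^-22 J.
|ΔE| = |9.3217·10^-22 − 1.9864·10^-22| = 7.34·10^-22 J = 4.58 meV.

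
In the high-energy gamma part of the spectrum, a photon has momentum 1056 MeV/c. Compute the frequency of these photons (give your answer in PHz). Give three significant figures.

2.55e8 PHz

Use h = 6.62607015e-34 J·s, c = 2.99792458e8 m/s, 1 eV = 1.602176634e-19 J.
In SI units: p = 1056 MeV/c = 5.6436e-19 kg·m/s.
For a photon f = pc/h, so f = 2.553e23 Hz.
Converting to PHz: f = 2.553e8 PHz ≈ 2.55e8 PHz.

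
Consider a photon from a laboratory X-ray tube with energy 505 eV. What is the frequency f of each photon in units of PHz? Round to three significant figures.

122 PHz

Take h = 6.62607015e-34 J·s, 1 eV = 1.602176634e-19 J.
In SI units: E = 505 eV = 8.0910e-17 J.
The photon relation is f = E/h, giving f = 1.221e17 Hz.
Converting to PHz: f = 122.1 PHz ≈ 122 PHz.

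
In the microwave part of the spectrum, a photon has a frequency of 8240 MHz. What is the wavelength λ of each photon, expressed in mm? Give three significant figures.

(c = 2.99792458e8 m/s.)
First convert: f = 8240 MHz = 8.24e9 Hz.
The photon relation is λ = c/f, giving λ = 0.03638 m.
Converting to mm: λ = 36.38 mm ≈ 36.4 mm.

36.4 mm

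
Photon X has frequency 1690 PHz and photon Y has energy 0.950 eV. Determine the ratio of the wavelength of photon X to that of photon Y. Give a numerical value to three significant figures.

λ_X = 1.774e-10 m (from frequency = 1690 PHz, via λ = c/f).
λ_Y = 1.305e-6 m (from energy = 0.950 eV, via λ = hc/E).
Ratio = 1.774e-10 / 1.305e-6 = 1.36e-4.

1.36e-4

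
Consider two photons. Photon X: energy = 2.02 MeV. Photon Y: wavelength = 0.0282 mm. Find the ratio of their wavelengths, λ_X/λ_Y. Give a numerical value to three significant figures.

2.18 × 10^-8

λ_X = 6.138 × 10^-13 m (from energy = 2.02 MeV, via λ = hc/E).
λ_Y = 2.820 × 10^-5 m (from wavelength = 0.0282 mm, via λ given directly).
Ratio = 6.138 × 10^-13 / 2.820 × 10^-5 = 2.18 × 10^-8.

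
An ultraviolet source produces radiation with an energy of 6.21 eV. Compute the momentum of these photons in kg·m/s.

Convert to SI: E = 6.21 eV = 9.9495e-19 J.
The photon relation is p = E/c, giving p = 3.319e-27 kg·m/s.
So p ≈ 3.32e-27 kg·m/s.

3.32e-27 kg·m/s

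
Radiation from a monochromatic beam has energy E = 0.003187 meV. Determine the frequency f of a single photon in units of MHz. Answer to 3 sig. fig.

771 MHz

Take h = 6.62607015e-34 J·s, 1 eV = 1.602176634e-19 J.
Convert to SI: E = 0.003187 meV = 5.1061e-25 J.
Since f = E/h for a photon, f = 7.706e8 Hz.
Converting to MHz: f = 770.6 MHz ≈ 771 MHz.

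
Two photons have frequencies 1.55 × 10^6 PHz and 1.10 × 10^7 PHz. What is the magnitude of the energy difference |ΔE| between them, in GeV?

Using E = hf: E₁ = 1.027 × 10^-12 J, E₂ = 7.289 × 10^-12 J.
|ΔE| = |1.027 × 10^-12 − 7.289 × 10^-12| = 6.26 × 10^-12 J = 0.0391 GeV.

0.0391 GeV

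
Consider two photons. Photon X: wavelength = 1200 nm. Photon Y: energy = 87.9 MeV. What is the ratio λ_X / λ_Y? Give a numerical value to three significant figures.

8.51 × 10^7

λ_X = 1.200 × 10^-6 m (from wavelength = 1200 nm, via λ given directly).
λ_Y = 1.411 × 10^-14 m (from energy = 87.9 MeV, via λ = hc/E).
Ratio = 1.200 × 10^-6 / 1.411 × 10^-14 = 8.51 × 10^7.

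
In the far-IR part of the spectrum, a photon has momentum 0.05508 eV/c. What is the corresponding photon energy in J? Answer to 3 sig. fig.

8.82e-21 J

In SI units: p = 0.05508 eV/c = 2.9436e-29 kg·m/s.
For a photon E = pc, so E = 8.825e-21 J.
So E ≈ 8.82e-21 J.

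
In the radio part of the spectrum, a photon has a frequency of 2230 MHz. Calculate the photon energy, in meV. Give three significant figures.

9.22·10^-3 meV

First convert: f = 2230 MHz = 2.23·10^9 Hz.
The photon relation is E = hf, giving E = 1.478·10^-24 J.
Converting to meV: E = 0.009223 meV ≈ 9.22·10^-3 meV.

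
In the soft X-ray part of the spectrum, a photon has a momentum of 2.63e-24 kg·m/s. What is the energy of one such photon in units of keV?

Use c = 2.99792458e8 m/s, 1 eV = 1.602176634e-19 J.
Apply E = pc: E = 7.885e-16 J.
Converting to keV: E = 4.921 keV ≈ 4.92 keV.

4.92 keV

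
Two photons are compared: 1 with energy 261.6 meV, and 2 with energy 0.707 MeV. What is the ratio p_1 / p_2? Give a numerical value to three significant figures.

p_1 = 1.398 × 10^-28 kg·m/s (from energy = 261.6 meV, via p = E/c).
p_2 = 3.778 × 10^-22 kg·m/s (from energy = 0.707 MeV, via p = E/c).
Ratio = 1.398 × 10^-28 / 3.778 × 10^-22 = 3.70 × 10^-7.

3.70 × 10^-7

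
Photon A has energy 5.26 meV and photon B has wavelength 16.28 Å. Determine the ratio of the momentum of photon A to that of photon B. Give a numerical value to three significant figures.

p_A = 2.811 × 10^-30 kg·m/s (from energy = 5.26 meV, via p = E/c).
p_B = 4.070 × 10^-25 kg·m/s (from wavelength = 16.28 Å, via p = h/λ).
Ratio = 2.811 × 10^-30 / 4.070 × 10^-25 = 6.91 × 10^-6.

6.91 × 10^-6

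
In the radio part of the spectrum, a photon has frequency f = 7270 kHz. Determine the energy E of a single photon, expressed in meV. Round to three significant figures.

3.01e-5 meV

Use h = 6.62607015e-34 J·s, 1 eV = 1.602176634e-19 J.
First convert: f = 7270 kHz = 7.27e6 Hz.
Since E = hf for a photon, E = 4.817e-27 J.
Converting to meV: E = 3.007e-5 meV ≈ 3.01e-5 meV.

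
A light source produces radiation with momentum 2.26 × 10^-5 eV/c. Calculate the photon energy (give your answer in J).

3.62 × 10^-24 J

Use c = 2.99792458 × 10^8 m/s, 1 eV = 1.602176634 × 10^-19 J.
In SI units: p = 2.26 × 10^-5 eV/c = 1.2078 × 10^-32 kg·m/s.
For a photon E = pc, so E = 3.621 × 10^-24 J.
So E ≈ 3.62 × 10^-24 J.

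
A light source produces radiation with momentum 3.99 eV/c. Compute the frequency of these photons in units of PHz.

0.965 PHz

Take h = 6.62607015 × 10^-34 J·s, c = 2.99792458 × 10^8 m/s, 1 eV = 1.602176634 × 10^-19 J.
First convert: p = 3.99 eV/c = 2.1324 × 10^-27 kg·m/s.
The photon relation is f = pc/h, giving f = 9.648 × 10^14 Hz.
Converting to PHz: f = 0.9648 PHz ≈ 0.965 PHz.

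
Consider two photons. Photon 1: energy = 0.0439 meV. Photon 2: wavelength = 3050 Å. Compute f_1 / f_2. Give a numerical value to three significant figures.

1.08·10^-5

f_1 = 1.061·10^10 Hz (from energy = 0.0439 meV, via f = E/h).
f_2 = 9.829·10^14 Hz (from wavelength = 3050 Å, via f = c/λ).
Ratio = 1.061·10^10 / 9.829·10^14 = 1.08·10^-5.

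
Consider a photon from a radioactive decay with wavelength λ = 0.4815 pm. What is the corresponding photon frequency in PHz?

Take c = 2.99792458 × 10^8 m/s.
In SI units: λ = 0.4815 pm = 4.815 × 10^-13 m.
For a photon f = c/λ, so f = 6.226 × 10^20 Hz.
Converting to PHz: f = 622600 PHz ≈ 6.23 × 10^5 PHz.

6.23 × 10^5 PHz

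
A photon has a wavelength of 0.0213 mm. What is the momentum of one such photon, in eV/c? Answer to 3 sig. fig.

In SI units: λ = 0.0213 mm = 2.13 × 10^-5 m.
Apply p = h/λ: p = 3.111 × 10^-29 kg·m/s.
Converting to eV/c: p = 0.05821 eV/c ≈ 0.0582 eV/c.

0.0582 eV/c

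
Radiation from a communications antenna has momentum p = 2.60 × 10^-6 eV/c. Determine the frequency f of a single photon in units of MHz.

Take h = 6.62607015 × 10^-34 J·s, c = 2.99792458 × 10^8 m/s, 1 eV = 1.602176634 × 10^-19 J.
In SI units: p = 2.60 × 10^-6 eV/c = 1.3895 × 10^-33 kg·m/s.
Since f = pc/h for a photon, f = 6.287 × 10^8 Hz.
Converting to MHz: f = 628.7 MHz ≈ 629 MHz.

629 MHz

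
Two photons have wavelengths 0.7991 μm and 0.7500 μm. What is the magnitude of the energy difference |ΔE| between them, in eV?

0.102 eV

Using E = hc/λ: E₁ = 2.4859 × 10^-19 J, E₂ = 2.6486 × 10^-19 J.
|ΔE| = |2.4859 × 10^-19 − 2.6486 × 10^-19| = 1.63 × 10^-20 J = 0.102 eV.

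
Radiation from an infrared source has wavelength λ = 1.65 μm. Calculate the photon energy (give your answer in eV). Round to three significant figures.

0.751 eV

Use h = 6.62607015 × 10^-34 J·s, c = 2.99792458 × 10^8 m/s, 1 eV = 1.602176634 × 10^-19 J.
In SI units: λ = 1.65 μm = 1.65 × 10^-6 m.
Apply E = hc/λ: E = 1.204 × 10^-19 J.
Converting to eV: E = 0.7514 eV ≈ 0.751 eV.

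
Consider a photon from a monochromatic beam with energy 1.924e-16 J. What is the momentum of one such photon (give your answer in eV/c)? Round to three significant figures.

1200 eV/c

For a photon p = E/c, so p = 6.418e-25 kg·m/s.
Converting to eV/c: p = 1201 eV/c ≈ 1200 eV/c.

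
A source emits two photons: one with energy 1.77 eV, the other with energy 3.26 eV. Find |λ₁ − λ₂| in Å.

3200 Å

Using λ = hc/E: λ₁ = 7.005e-7 m, λ₂ = 3.803e-7 m.
|Δλ| = |7.005e-7 − 3.803e-7| = 3.20e-7 m = 3200 Å.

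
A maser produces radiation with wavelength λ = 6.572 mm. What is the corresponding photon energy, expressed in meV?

0.189 meV

Take h = 6.62607015 × 10^-34 J·s, c = 2.99792458 × 10^8 m/s, 1 eV = 1.602176634 × 10^-19 J.
First convert: λ = 6.572 mm = 0.006572 m.
The photon relation is E = hc/λ, giving E = 3.023 × 10^-23 J.
Converting to meV: E = 0.1887 meV ≈ 0.189 meV.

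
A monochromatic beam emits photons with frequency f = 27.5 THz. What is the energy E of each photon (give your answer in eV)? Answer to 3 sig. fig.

0.114 eV

Convert to SI: f = 27.5 THz = 2.75 × 10^13 Hz.
For a photon E = hf, so E = 1.822 × 10^-20 J.
Converting to eV: E = 0.1137 eV ≈ 0.114 eV.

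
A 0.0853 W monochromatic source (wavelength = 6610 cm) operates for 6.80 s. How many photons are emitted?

Total energy: E_total = P·t = 0.0853 × 6.80 = 0.5800 J.
Per-photon energy: E = 3.005·10^-27 J.
N = E_total / E_photon = 1.93·10^26.

1.93·10^26 photons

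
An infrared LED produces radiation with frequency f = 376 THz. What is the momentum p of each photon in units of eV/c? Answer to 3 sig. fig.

1.56 eV/c

In SI units: f = 376 THz = 3.76e14 Hz.
For a photon p = hf/c, so p = 8.310e-28 kg·m/s.
Converting to eV/c: p = 1.555 eV/c ≈ 1.56 eV/c.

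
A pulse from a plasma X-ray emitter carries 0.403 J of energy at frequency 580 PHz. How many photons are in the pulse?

1.05 × 10^15 photons

Per-photon energy: E = 3.843 × 10^-16 J (from frequency = 580 PHz).
N = E_total / E_photon = 0.403 J / 3.843 × 10^-16 J = 1.05 × 10^15.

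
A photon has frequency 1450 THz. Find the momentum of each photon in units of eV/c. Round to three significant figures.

6.00 eV/c

First convert: f = 1450 THz = 1.45 × 10^15 Hz.
Apply p = hf/c: p = 3.205 × 10^-27 kg·m/s.
Converting to eV/c: p = 5.997 eV/c ≈ 6.00 eV/c.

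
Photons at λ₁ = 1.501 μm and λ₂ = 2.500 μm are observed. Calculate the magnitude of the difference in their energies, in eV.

0.330 eV

Using E = hc/λ: E₁ = 1.3234e-19 J, E₂ = 7.9458e-20 J.
|ΔE| = |1.3234e-19 − 7.9458e-20| = 5.29e-20 J = 0.330 eV.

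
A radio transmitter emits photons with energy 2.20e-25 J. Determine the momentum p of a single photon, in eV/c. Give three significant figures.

For a photon p = E/c, so p = 7.338e-34 kg·m/s.
Converting to eV/c: p = 1.373e-6 eV/c ≈ 1.37e-6 eV/c.

1.37e-6 eV/c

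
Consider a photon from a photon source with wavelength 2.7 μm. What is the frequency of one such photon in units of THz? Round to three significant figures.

111 THz

Take c = 2.99792458e8 m/s.
In SI units: λ = 2.7 μm = 2.7e-6 m.
For a photon f = c/λ, so f = 1.110e14 Hz.
Converting to THz: f = 111.0 THz ≈ 111 THz.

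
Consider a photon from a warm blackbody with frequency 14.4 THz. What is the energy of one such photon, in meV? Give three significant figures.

59.6 meV

Convert to SI: f = 14.4 THz = 1.44e13 Hz.
The photon relation is E = hf, giving E = 9.542e-21 J.
Converting to meV: E = 59.55 meV ≈ 59.6 meV.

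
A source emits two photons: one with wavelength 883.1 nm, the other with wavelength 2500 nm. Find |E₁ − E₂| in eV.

Using E = hc/λ: E₁ = 2.2494 × 10^-19 J, E₂ = 7.9458 × 10^-20 J.
|ΔE| = |2.2494 × 10^-19 − 7.9458 × 10^-20| = 1.45 × 10^-19 J = 0.908 eV.

0.908 eV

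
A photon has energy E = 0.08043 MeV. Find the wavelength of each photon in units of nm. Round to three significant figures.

0.0154 nm

Convert to SI: E = 0.08043 MeV = 1.2886e-14 J.
For a photon λ = hc/E, so λ = 1.542e-11 m.
Converting to nm: λ = 0.01542 nm ≈ 0.0154 nm.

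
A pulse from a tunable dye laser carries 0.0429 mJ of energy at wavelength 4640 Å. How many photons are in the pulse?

Per-photon energy: E = 4.281 × 10^-19 J (from wavelength = 4640 Å).
N = E_total / E_photon = 4.29 × 10^-5 J / 4.281 × 10^-19 J = 1.00 × 10^14.

1.00 × 10^14 photons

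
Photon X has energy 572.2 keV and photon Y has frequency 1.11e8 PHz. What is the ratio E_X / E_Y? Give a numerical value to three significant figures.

1.25e-3

E_X = 9.168e-14 J (from energy = 572.2 keV, via E given directly).
E_Y = 7.355e-11 J (from frequency = 1.11e8 PHz, via E = hf).
Ratio = 9.168e-14 / 7.355e-11 = 1.25e-3.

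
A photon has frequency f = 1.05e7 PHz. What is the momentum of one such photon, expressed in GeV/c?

0.0434 GeV/c

In SI units: f = 1.05e7 PHz = 1.05e22 Hz.
For a photon p = hf/c, so p = 2.321e-20 kg·m/s.
Converting to GeV/c: p = 0.04342 GeV/c ≈ 0.0434 GeV/c.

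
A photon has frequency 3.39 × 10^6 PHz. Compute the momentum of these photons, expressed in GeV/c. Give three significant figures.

0.0140 GeV/c

(h = 6.62607015 × 10^-34 J·s, c = 2.99792458 × 10^8 m/s, 1 eV = 1.602176634 × 10^-19 J.)
In SI units: f = 3.39 × 10^6 PHz = 3.39 × 10^21 Hz.
Apply p = hf/c: p = 7.493 × 10^-21 kg·m/s.
Converting to GeV/c: p = 0.01402 GeV/c ≈ 0.0140 GeV/c.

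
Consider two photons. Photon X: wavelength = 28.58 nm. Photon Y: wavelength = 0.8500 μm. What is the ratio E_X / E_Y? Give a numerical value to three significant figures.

29.7

E_X = 6.950 × 10^-18 J (from wavelength = 28.58 nm, via E = hc/λ).
E_Y = 2.337 × 10^-19 J (from wavelength = 0.8500 μm, via E = hc/λ).
Ratio = 6.950 × 10^-18 / 2.337 × 10^-19 = 29.7.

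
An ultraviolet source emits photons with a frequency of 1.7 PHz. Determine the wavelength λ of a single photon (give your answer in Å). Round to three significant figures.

1760 Å

In SI units: f = 1.7 PHz = 1.7e15 Hz.
Apply λ = c/f: λ = 1.763e-7 m.
Converting to Å: λ = 1763 Å ≈ 1760 Å.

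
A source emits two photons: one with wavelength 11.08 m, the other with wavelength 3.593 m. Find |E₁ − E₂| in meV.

2.33 × 10^-4 meV

Using E = hc/λ: E₁ = 1.7928 × 10^-26 J, E₂ = 5.5287 × 10^-26 J.
|ΔE| = |1.7928 × 10^-26 − 5.5287 × 10^-26| = 3.74 × 10^-26 J = 2.33 × 10^-4 meV.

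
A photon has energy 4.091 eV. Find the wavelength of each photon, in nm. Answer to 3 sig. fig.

First convert: E = 4.091 eV = 6.5545 × 10^-19 J.
Apply λ = hc/E: λ = 3.031 × 10^-7 m.
Converting to nm: λ = 303.1 nm ≈ 303 nm.

303 nm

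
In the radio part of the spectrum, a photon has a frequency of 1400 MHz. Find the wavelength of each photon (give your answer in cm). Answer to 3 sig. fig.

First convert: f = 1400 MHz = 1.4 × 10^9 Hz.
Apply λ = c/f: λ = 0.2141 m.
Converting to cm: λ = 21.41 cm ≈ 21.4 cm.

21.4 cm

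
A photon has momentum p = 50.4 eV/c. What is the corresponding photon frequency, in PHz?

12.2 PHz

Use h = 6.62607015·10^-34 J·s, c = 2.99792458·10^8 m/s, 1 eV = 1.602176634·10^-19 J.
In SI units: p = 50.4 eV/c = 2.6935·10^-26 kg·m/s.
For a photon f = pc/h, so f = 1.219·10^16 Hz.
Converting to PHz: f = 12.19 PHz ≈ 12.2 PHz.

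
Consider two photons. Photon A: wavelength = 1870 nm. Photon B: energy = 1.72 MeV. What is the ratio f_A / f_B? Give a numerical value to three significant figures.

f_A = 1.603 × 10^14 Hz (from wavelength = 1870 nm, via f = c/λ).
f_B = 4.159 × 10^20 Hz (from energy = 1.72 MeV, via f = E/h).
Ratio = 1.603 × 10^14 / 4.159 × 10^20 = 3.85 × 10^-7.

3.85 × 10^-7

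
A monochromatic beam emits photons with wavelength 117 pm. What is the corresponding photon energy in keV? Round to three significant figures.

10.6 keV

Convert to SI: λ = 117 pm = 1.17e-10 m.
The photon relation is E = hc/λ, giving E = 1.698e-15 J.
Converting to keV: E = 10.60 keV ≈ 10.6 keV.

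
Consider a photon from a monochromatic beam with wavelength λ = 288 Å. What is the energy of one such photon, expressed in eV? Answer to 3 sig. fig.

43.1 eV

Take h = 6.62607015 × 10^-34 J·s, c = 2.99792458 × 10^8 m/s, 1 eV = 1.602176634 × 10^-19 J.
Convert to SI: λ = 288 Å = 2.88 × 10^-8 m.
Apply E = hc/λ: E = 6.897 × 10^-18 J.
Converting to eV: E = 43.05 eV ≈ 43.1 eV.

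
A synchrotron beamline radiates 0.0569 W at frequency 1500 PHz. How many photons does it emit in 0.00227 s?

1.30 × 10^11 photons

Total energy: E_total = P·t = 0.0569 × 0.00227 = 1.292 × 10^-4 J.
Per-photon energy: E = 9.939 × 10^-16 J.
N = E_total / E_photon = 1.30 × 10^11.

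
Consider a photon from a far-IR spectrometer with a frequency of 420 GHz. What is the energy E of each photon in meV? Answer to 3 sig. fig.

1.74 meV

First convert: f = 420 GHz = 4.20e11 Hz.
Since E = hf for a photon, E = 2.783e-22 J.
Converting to meV: E = 1.737 meV ≈ 1.74 meV.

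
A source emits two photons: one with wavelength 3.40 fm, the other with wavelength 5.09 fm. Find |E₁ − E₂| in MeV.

121 MeV

Using E = hc/λ: E₁ = 5.842 × 10^-11 J, E₂ = 3.903 × 10^-11 J.
|ΔE| = |5.842 × 10^-11 − 3.903 × 10^-11| = 1.94 × 10^-11 J = 121 MeV.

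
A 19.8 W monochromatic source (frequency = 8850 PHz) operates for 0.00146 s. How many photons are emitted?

4.93·10^12 photons

Total energy: E_total = P·t = 19.8 × 0.00146 = 0.02891 J.
Per-photon energy: E = 5.864·10^-15 J.
N = E_total / E_photon = 4.93·10^12.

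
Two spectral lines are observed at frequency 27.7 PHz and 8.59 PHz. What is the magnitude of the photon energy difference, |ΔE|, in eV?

79.0 eV

Using E = hf: E₁ = 1.835·10^-17 J, E₂ = 5.692·10^-18 J.
|ΔE| = |1.835·10^-17 − 5.692·10^-18| = 1.27·10^-17 J = 79.0 eV.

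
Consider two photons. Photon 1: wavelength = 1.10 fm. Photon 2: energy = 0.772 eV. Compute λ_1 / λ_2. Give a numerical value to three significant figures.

λ_1 = 1.100e-15 m (from wavelength = 1.10 fm, via λ given directly).
λ_2 = 1.606e-6 m (from energy = 0.772 eV, via λ = hc/E).
Ratio = 1.100e-15 / 1.606e-6 = 6.85e-10.

6.85e-10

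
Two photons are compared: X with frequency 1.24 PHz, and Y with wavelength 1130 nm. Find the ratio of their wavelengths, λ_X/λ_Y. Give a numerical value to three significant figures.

λ_X = 2.418 × 10^-7 m (from frequency = 1.24 PHz, via λ = c/f).
λ_Y = 1.130 × 10^-6 m (from wavelength = 1130 nm, via λ given directly).
Ratio = 2.418 × 10^-7 / 1.130 × 10^-6 = 0.214.

0.214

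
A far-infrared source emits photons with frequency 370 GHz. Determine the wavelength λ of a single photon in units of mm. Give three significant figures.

Take c = 2.99792458e8 m/s.
First convert: f = 370 GHz = 3.7e11 Hz.
Apply λ = c/f: λ = 8.102e-4 m.
Converting to mm: λ = 0.8102 mm ≈ 0.810 mm.

0.810 mm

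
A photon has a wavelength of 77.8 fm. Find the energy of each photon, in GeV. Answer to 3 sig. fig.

Use h = 6.62607015 × 10^-34 J·s, c = 2.99792458 × 10^8 m/s, 1 eV = 1.602176634 × 10^-19 J.
First convert: λ = 77.8 fm = 7.78 × 10^-14 m.
For a photon E = hc/λ, so E = 2.553 × 10^-12 J.
Converting to GeV: E = 0.01594 GeV ≈ 0.0159 GeV.

0.0159 GeV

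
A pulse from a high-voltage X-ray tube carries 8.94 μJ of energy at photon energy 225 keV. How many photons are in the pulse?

Per-photon energy: E = 3.605e-14 J (from energy = 225 keV).
N = E_total / E_photon = 8.94e-6 J / 3.605e-14 J = 2.48e8.

2.48e8 photons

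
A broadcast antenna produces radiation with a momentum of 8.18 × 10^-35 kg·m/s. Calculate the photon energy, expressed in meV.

1.53 × 10^-4 meV

Use c = 2.99792458 × 10^8 m/s, 1 eV = 1.602176634 × 10^-19 J.
Apply E = pc: E = 2.452 × 10^-26 J.
Converting to meV: E = 1.531 × 10^-4 meV ≈ 1.53 × 10^-4 meV.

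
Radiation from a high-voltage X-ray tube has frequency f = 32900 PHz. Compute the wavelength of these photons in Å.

Use c = 2.99792458 × 10^8 m/s.
First convert: f = 32900 PHz = 3.29 × 10^19 Hz.
For a photon λ = c/f, so λ = 9.112 × 10^-12 m.
Converting to Å: λ = 0.09112 Å ≈ 0.0911 Å.

0.0911 Å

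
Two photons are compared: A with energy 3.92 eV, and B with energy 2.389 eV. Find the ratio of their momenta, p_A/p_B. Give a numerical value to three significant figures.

p_A = 2.095 × 10^-27 kg·m/s (from energy = 3.92 eV, via p = E/c).
p_B = 1.277 × 10^-27 kg·m/s (from energy = 2.389 eV, via p = E/c).
Ratio = 2.095 × 10^-27 / 1.277 × 10^-27 = 1.64.

1.64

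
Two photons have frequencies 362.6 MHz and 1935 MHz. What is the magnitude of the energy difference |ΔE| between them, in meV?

Using E = hf: E₁ = 2.4026e-25 J, E₂ = 1.2821e-24 J.
|ΔE| = |2.4026e-25 − 1.2821e-24| = 1.04e-24 J = 6.50e-3 meV.

6.50e-3 meV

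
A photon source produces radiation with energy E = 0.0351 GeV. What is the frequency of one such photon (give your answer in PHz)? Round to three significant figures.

(h = 6.62607015 × 10^-34 J·s, 1 eV = 1.602176634 × 10^-19 J.)
First convert: E = 0.0351 GeV = 5.6236 × 10^-12 J.
Since f = E/h for a photon, f = 8.487 × 10^21 Hz.
Converting to PHz: f = 8.487 × 10^6 PHz ≈ 8.49 × 10^6 PHz.

8.49 × 10^6 PHz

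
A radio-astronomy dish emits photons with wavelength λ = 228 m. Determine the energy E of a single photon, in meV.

5.44 × 10^-6 meV

Apply E = hc/λ: E = 8.712 × 10^-28 J.
Converting to meV: E = 5.438 × 10^-6 meV ≈ 5.44 × 10^-6 meV.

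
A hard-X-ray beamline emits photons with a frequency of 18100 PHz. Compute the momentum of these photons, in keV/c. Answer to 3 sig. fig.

74.9 keV/c

Use h = 6.62607015e-34 J·s, c = 2.99792458e8 m/s, 1 eV = 1.602176634e-19 J.
Convert to SI: f = 18100 PHz = 1.81e19 Hz.
Since p = hf/c for a photon, p = 4.000e-23 kg·m/s.
Converting to keV/c: p = 74.86 keV/c ≈ 74.9 keV/c.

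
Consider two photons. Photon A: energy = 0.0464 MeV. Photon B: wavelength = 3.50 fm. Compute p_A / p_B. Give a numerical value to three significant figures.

1.31e-4

p_A = 2.480e-23 kg·m/s (from energy = 0.0464 MeV, via p = E/c).
p_B = 1.893e-19 kg·m/s (from wavelength = 3.50 fm, via p = h/λ).
Ratio = 2.480e-23 / 1.893e-19 = 1.31e-4.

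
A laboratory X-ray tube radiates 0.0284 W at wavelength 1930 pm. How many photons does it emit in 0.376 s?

Total energy: E_total = P·t = 0.0284 × 0.376 = 0.01068 J.
Per-photon energy: E = 1.029·10^-16 J.
N = E_total / E_photon = 1.04·10^14.

1.04·10^14 photons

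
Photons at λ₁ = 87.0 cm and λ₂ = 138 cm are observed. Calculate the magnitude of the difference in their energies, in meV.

Using E = hc/λ: E₁ = 2.283 × 10^-25 J, E₂ = 1.439 × 10^-25 J.
|ΔE| = |2.283 × 10^-25 − 1.439 × 10^-25| = 8.44 × 10^-26 J = 5.27 × 10^-4 meV.

5.27 × 10^-4 meV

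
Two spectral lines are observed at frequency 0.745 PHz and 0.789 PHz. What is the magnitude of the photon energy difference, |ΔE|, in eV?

0.182 eV

Using E = hf: E₁ = 4.936 × 10^-19 J, E₂ = 5.228 × 10^-19 J.
|ΔE| = |4.936 × 10^-19 − 5.228 × 10^-19| = 2.92 × 10^-20 J = 0.182 eV.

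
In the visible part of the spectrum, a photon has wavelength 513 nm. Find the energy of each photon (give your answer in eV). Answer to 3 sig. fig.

2.42 eV

Convert to SI: λ = 513 nm = 5.13 × 10^-7 m.
Apply E = hc/λ: E = 3.872 × 10^-19 J.
Converting to eV: E = 2.417 eV ≈ 2.42 eV.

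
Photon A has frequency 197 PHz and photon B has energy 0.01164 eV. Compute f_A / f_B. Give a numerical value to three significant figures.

f_A = 1.970 × 10^17 Hz (from frequency = 197 PHz, via f given directly).
f_B = 2.815 × 10^12 Hz (from energy = 0.01164 eV, via f = E/h).
Ratio = 1.970 × 10^17 / 2.815 × 10^12 = 7.00 × 10^4.

7.00 × 10^4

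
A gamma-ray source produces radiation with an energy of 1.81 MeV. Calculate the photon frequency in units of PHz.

4.38 × 10^5 PHz

In SI units: E = 1.81 MeV = 2.8999 × 10^-13 J.
For a photon f = E/h, so f = 4.377 × 10^20 Hz.
Converting to PHz: f = 437700 PHz ≈ 4.38 × 10^5 PHz.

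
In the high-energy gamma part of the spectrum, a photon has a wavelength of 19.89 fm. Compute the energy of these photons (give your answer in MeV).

62.3 MeV

(h = 6.62607015 × 10^-34 J·s, c = 2.99792458 × 10^8 m/s, 1 eV = 1.602176634 × 10^-19 J.)
Convert to SI: λ = 19.89 fm = 1.989 × 10^-14 m.
For a photon E = hc/λ, so E = 9.987 × 10^-12 J.
Converting to MeV: E = 62.33 MeV ≈ 62.3 MeV.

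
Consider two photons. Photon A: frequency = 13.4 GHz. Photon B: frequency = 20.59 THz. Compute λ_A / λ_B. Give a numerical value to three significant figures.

1540

λ_A = 0.02237 m (from frequency = 13.4 GHz, via λ = c/f).
λ_B = 1.456 × 10^-5 m (from frequency = 20.59 THz, via λ = c/f).
Ratio = 0.02237 / 1.456 × 10^-5 = 1540.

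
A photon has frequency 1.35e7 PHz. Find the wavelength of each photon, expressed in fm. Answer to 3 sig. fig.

22.2 fm

In SI units: f = 1.35e7 PHz = 1.35e22 Hz.
For a photon λ = c/f, so λ = 2.221e-14 m.
Converting to fm: λ = 22.21 fm ≈ 22.2 fm.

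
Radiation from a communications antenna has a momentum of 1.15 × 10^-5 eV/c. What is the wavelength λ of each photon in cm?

In SI units: p = 1.15 × 10^-5 eV/c = 6.1459 × 10^-33 kg·m/s.
Apply λ = h/p: λ = 0.1078 m.
Converting to cm: λ = 10.78 cm ≈ 10.8 cm.

10.8 cm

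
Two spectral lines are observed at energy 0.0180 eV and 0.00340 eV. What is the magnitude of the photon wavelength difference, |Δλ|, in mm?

Using λ = hc/E: λ₁ = 6.888e-5 m, λ₂ = 3.647e-4 m.
|Δλ| = |6.888e-5 − 3.647e-4| = 2.96e-4 m = 0.296 mm.

0.296 mm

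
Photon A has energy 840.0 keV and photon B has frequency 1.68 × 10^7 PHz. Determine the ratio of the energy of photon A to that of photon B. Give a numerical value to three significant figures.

E_A = 1.346 × 10^-13 J (from energy = 840.0 keV, via E given directly).
E_B = 1.113 × 10^-11 J (from frequency = 1.68 × 10^7 PHz, via E = hf).
Ratio = 1.346 × 10^-13 / 1.113 × 10^-11 = 0.0121.

0.0121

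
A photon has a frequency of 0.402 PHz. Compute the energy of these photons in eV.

1.66 eV

First convert: f = 0.402 PHz = 4.02 × 10^14 Hz.
The photon relation is E = hf, giving E = 2.664 × 10^-19 J.
Converting to eV: E = 1.663 eV ≈ 1.66 eV.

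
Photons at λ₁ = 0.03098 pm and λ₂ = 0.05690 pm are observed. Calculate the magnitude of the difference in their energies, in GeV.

Using E = hc/λ: E₁ = 6.4120 × 10^-12 J, E₂ = 3.4911 × 10^-12 J.
|ΔE| = |6.4120 × 10^-12 − 3.4911 × 10^-12| = 2.92 × 10^-12 J = 0.0182 GeV.

0.0182 GeV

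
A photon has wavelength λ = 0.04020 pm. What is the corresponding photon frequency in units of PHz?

Use c = 2.99792458 × 10^8 m/s.
Convert to SI: λ = 0.04020 pm = 4.020 × 10^-14 m.
Apply f = c/λ: f = 7.458 × 10^21 Hz.
Converting to PHz: f = 7.458 × 10^6 PHz ≈ 7.46 × 10^6 PHz.

7.46 × 10^6 PHz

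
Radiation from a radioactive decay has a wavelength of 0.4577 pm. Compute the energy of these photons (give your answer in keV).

Use h = 6.62607015·10^-34 J·s, c = 2.99792458·10^8 m/s, 1 eV = 1.602176634·10^-19 J.
First convert: λ = 0.4577 pm = 4.577·10^-13 m.
The photon relation is E = hc/λ, giving E = 4.340·10^-13 J.
Converting to keV: E = 2709 keV ≈ 2710 keV.

2710 keV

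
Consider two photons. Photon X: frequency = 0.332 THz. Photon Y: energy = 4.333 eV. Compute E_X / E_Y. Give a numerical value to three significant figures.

3.17e-4

E_X = 2.200e-22 J (from frequency = 0.332 THz, via E = hf).
E_Y = 6.942e-19 J (from energy = 4.333 eV, via E given directly).
Ratio = 2.200e-22 / 6.942e-19 = 3.17e-4.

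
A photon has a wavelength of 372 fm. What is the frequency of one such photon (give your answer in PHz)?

8.06e5 PHz

Take c = 2.99792458e8 m/s.
Convert to SI: λ = 372 fm = 3.72e-13 m.
For a photon f = c/λ, so f = 8.059e20 Hz.
Converting to PHz: f = 805900 PHz ≈ 8.06e5 PHz.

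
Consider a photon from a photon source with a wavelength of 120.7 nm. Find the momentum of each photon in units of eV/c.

10.3 eV/c

In SI units: λ = 120.7 nm = 1.207e-7 m.
The photon relation is p = h/λ, giving p = 5.490e-27 kg·m/s.
Converting to eV/c: p = 10.27 eV/c ≈ 10.3 eV/c.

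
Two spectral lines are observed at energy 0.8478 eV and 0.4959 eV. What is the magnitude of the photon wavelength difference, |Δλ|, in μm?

Using λ = hc/E: λ₁ = 1.4624 × 10^-6 m, λ₂ = 2.5002 × 10^-6 m.
|Δλ| = |1.4624 × 10^-6 − 2.5002 × 10^-6| = 1.04 × 10^-6 m = 1.04 μm.

1.04 μm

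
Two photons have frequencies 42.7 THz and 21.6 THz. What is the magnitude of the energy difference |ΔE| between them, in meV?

87.3 meV

Using E = hf: E₁ = 2.829e-20 J, E₂ = 1.431e-20 J.
|ΔE| = |2.829e-20 − 1.431e-20| = 1.40e-20 J = 87.3 meV.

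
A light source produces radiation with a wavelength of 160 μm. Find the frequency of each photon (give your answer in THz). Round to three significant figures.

Use c = 2.99792458e8 m/s.
In SI units: λ = 160 μm = 1.6e-4 m.
Apply f = c/λ: f = 1.874e12 Hz.
Converting to THz: f = 1.874 THz ≈ 1.87 THz.

1.87 THz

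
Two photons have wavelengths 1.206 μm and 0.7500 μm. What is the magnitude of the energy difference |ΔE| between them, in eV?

0.625 eV

Using E = hc/λ: E₁ = 1.6471e-19 J, E₂ = 2.6486e-19 J.
|ΔE| = |1.6471e-19 − 2.6486e-19| = 1.00e-19 J = 0.625 eV.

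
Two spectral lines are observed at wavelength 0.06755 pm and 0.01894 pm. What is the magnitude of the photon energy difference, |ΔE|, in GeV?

0.0471 GeV

Using E = hc/λ: E₁ = 2.9407e-12 J, E₂ = 1.0488e-11 J.
|ΔE| = |2.9407e-12 − 1.0488e-11| = 7.55e-12 J = 0.0471 GeV.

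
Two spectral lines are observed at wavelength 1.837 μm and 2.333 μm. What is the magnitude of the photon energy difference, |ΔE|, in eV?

Using E = hc/λ: E₁ = 1.0814e-19 J, E₂ = 8.5146e-20 J.
|ΔE| = |1.0814e-19 − 8.5146e-20| = 2.30e-20 J = 0.143 eV.

0.143 eV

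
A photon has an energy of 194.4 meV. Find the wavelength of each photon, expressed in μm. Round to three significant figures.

First convert: E = 194.4 meV = 3.1146e-20 J.
Apply λ = hc/E: λ = 6.378e-6 m.
Converting to μm: λ = 6.378 μm ≈ 6.38 μm.

6.38 μm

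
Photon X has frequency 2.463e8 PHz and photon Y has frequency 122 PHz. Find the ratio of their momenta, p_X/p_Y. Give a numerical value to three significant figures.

p_X = 5.444e-19 kg·m/s (from frequency = 2.463e8 PHz, via p = hf/c).
p_Y = 2.696e-25 kg·m/s (from frequency = 122 PHz, via p = hf/c).
Ratio = 5.444e-19 / 2.696e-25 = 2.02e6.

2.02e6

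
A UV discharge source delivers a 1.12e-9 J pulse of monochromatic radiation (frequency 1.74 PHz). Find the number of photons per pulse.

Per-photon energy: E = 1.153e-18 J (from frequency = 1.74 PHz).
N = E_total / E_photon = 1.12e-9 J / 1.153e-18 J = 9.71e8.

9.71e8 photons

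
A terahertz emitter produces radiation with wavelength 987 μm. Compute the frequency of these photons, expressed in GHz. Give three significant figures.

Take c = 2.99792458e8 m/s.
Convert to SI: λ = 987 μm = 9.87e-4 m.
The photon relation is f = c/λ, giving f = 3.037e11 Hz.
Converting to GHz: f = 303.7 GHz ≈ 304 GHz.

304 GHz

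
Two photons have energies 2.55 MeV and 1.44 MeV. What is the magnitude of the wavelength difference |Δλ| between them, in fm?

375 fm

Using λ = hc/E: λ₁ = 4.862e-13 m, λ₂ = 8.610e-13 m.
|Δλ| = |4.862e-13 − 8.610e-13| = 3.75e-13 m = 375 fm.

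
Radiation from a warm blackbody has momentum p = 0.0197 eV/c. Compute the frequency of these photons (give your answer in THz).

4.76 THz

Use h = 6.62607015 × 10^-34 J·s, c = 2.99792458 × 10^8 m/s, 1 eV = 1.602176634 × 10^-19 J.
In SI units: p = 0.0197 eV/c = 1.0528 × 10^-29 kg·m/s.
The photon relation is f = pc/h, giving f = 4.763 × 10^12 Hz.
Converting to THz: f = 4.763 THz ≈ 4.76 THz.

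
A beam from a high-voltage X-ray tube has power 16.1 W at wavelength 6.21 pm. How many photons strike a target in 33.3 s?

1.68e16 photons

Total energy: E_total = P·t = 16.1 × 33.3 = 536.1 J.
Per-photon energy: E = 3.199e-14 J.
N = E_total / E_photon = 1.68e16.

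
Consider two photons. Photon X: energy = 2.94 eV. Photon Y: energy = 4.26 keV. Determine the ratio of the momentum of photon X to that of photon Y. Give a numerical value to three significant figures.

p_X = 1.571 × 10^-27 kg·m/s (from energy = 2.94 eV, via p = E/c).
p_Y = 2.277 × 10^-24 kg·m/s (from energy = 4.26 keV, via p = E/c).
Ratio = 1.571 × 10^-27 / 2.277 × 10^-24 = 6.90 × 10^-4.

6.90 × 10^-4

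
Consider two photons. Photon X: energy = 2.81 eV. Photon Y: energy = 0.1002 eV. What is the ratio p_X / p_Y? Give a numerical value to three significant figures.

p_X = 1.502 × 10^-27 kg·m/s (from energy = 2.81 eV, via p = E/c).
p_Y = 5.355 × 10^-29 kg·m/s (from energy = 0.1002 eV, via p = E/c).
Ratio = 1.502 × 10^-27 / 5.355 × 10^-29 = 28.0.

28.0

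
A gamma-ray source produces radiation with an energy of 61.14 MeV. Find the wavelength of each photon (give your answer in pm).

Convert to SI: E = 61.14 MeV = 9.7957·10^-12 J.
Apply λ = hc/E: λ = 2.028·10^-14 m.
Converting to pm: λ = 0.02028 pm ≈ 0.0203 pm.

0.0203 pm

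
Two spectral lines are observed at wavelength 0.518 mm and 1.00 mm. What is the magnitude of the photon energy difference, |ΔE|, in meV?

1.15 meV

Using E = hc/λ: E₁ = 3.835e-22 J, E₂ = 1.986e-22 J.
|ΔE| = |3.835e-22 − 1.986e-22| = 1.85e-22 J = 1.15 meV.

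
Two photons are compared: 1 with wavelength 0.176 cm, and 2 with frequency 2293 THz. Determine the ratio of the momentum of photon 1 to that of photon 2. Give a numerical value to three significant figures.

p_1 = 3.765e-31 kg·m/s (from wavelength = 0.176 cm, via p = h/λ).
p_2 = 5.068e-27 kg·m/s (from frequency = 2293 THz, via p = hf/c).
Ratio = 3.765e-31 / 5.068e-27 = 7.43e-5.

7.43e-5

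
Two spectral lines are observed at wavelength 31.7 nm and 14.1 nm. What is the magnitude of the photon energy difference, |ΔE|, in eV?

Using E = hc/λ: E₁ = 6.266e-18 J, E₂ = 1.409e-17 J.
|ΔE| = |6.266e-18 − 1.409e-17| = 7.82e-18 J = 48.8 eV.

48.8 eV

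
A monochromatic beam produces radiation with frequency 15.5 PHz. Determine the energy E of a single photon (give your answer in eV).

Use h = 6.62607015e-34 J·s, 1 eV = 1.602176634e-19 J.
First convert: f = 15.5 PHz = 1.55e16 Hz.
For a photon E = hf, so E = 1.027e-17 J.
Converting to eV: E = 64.10 eV ≈ 64.1 eV.

64.1 eV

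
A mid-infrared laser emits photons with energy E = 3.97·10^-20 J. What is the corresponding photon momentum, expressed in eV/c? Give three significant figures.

For a photon p = E/c, so p = 1.324·10^-28 kg·m/s.
Converting to eV/c: p = 0.2478 eV/c ≈ 0.248 eV/c.

0.248 eV/c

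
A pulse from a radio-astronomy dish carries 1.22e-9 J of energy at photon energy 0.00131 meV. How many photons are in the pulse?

Per-photon energy: E = 2.099e-25 J (from energy = 0.00131 meV).
N = E_total / E_photon = 1.22e-9 J / 2.099e-25 J = 5.81e15.

5.81e15 photons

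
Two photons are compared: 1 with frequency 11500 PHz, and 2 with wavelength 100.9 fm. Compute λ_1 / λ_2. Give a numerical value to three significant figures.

λ_1 = 2.607e-11 m (from frequency = 11500 PHz, via λ = c/f).
λ_2 = 1.009e-13 m (from wavelength = 100.9 fm, via λ given directly).
Ratio = 2.607e-11 / 1.009e-13 = 258.

258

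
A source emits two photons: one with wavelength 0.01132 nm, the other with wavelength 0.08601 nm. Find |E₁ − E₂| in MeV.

Using E = hc/λ: E₁ = 1.7548 × 10^-14 J, E₂ = 2.3096 × 10^-15 J.
|ΔE| = |1.7548 × 10^-14 − 2.3096 × 10^-15| = 1.52 × 10^-14 J = 0.0951 MeV.

0.0951 MeV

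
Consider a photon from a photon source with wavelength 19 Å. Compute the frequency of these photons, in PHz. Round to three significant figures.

158 PHz

In SI units: λ = 19 Å = 1.9 × 10^-9 m.
The photon relation is f = c/λ, giving f = 1.578 × 10^17 Hz.
Converting to PHz: f = 157.8 PHz ≈ 158 PHz.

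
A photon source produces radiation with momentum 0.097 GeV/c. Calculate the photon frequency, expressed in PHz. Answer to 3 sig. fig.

2.35 × 10^7 PHz

In SI units: p = 0.097 GeV/c = 5.1840 × 10^-20 kg·m/s.
For a photon f = pc/h, so f = 2.345 × 10^22 Hz.
Converting to PHz: f = 2.345 × 10^7 PHz ≈ 2.35 × 10^7 PHz.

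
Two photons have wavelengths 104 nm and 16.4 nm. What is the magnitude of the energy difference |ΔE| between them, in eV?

63.7 eV

Using E = hc/λ: E₁ = 1.910 × 10^-18 J, E₂ = 1.211 × 10^-17 J.
|ΔE| = |1.910 × 10^-18 − 1.211 × 10^-17| = 1.02 × 10^-17 J = 63.7 eV.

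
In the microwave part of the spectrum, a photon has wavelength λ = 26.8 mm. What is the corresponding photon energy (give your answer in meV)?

0.0463 meV

Use h = 6.62607015 × 10^-34 J·s, c = 2.99792458 × 10^8 m/s, 1 eV = 1.602176634 × 10^-19 J.
Convert to SI: λ = 26.8 mm = 0.0268 m.
For a photon E = hc/λ, so E = 7.412 × 10^-24 J.
Converting to meV: E = 0.04626 meV ≈ 0.0463 meV.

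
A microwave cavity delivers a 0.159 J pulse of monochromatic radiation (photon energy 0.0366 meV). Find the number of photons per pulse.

2.71·10^22 photons

Per-photon energy: E = 5.864·10^-24 J (from energy = 0.0366 meV).
N = E_total / E_photon = 0.159 J / 5.864·10^-24 J = 2.71·10^22.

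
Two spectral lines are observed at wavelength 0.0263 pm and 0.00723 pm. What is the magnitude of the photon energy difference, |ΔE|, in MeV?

124 MeV

Using E = hc/λ: E₁ = 7.553e-12 J, E₂ = 2.748e-11 J.
|ΔE| = |7.553e-12 − 2.748e-11| = 1.99e-11 J = 124 MeV.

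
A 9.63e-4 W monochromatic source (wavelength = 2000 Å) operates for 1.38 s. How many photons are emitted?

1.34e15 photons

Total energy: E_total = P·t = 9.63e-4 × 1.38 = 0.001329 J.
Per-photon energy: E = 9.932e-19 J.
N = E_total / E_photon = 1.34e15.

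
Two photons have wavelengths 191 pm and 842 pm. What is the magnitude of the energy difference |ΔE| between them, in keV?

Using E = hc/λ: E₁ = 1.040e-15 J, E₂ = 2.359e-16 J.
|ΔE| = |1.040e-15 − 2.359e-16| = 8.04e-16 J = 5.02 keV.

5.02 keV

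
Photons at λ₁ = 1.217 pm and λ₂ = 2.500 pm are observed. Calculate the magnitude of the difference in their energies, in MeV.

0.523 MeV

Using E = hc/λ: E₁ = 1.6322 × 10^-13 J, E₂ = 7.9458 × 10^-14 J.
|ΔE| = |1.6322 × 10^-13 − 7.9458 × 10^-14| = 8.38 × 10^-14 J = 0.523 MeV.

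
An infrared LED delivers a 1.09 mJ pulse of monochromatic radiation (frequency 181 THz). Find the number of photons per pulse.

9.09e15 photons

Per-photon energy: E = 1.199e-19 J (from frequency = 181 THz).
N = E_total / E_photon = 0.00109 J / 1.199e-19 J = 9.09e15.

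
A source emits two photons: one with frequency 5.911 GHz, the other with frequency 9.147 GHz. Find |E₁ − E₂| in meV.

Using E = hf: E₁ = 3.9167 × 10^-24 J, E₂ = 6.0609 × 10^-24 J.
|ΔE| = |3.9167 × 10^-24 − 6.0609 × 10^-24| = 2.14 × 10^-24 J = 0.0134 meV.

0.0134 meV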